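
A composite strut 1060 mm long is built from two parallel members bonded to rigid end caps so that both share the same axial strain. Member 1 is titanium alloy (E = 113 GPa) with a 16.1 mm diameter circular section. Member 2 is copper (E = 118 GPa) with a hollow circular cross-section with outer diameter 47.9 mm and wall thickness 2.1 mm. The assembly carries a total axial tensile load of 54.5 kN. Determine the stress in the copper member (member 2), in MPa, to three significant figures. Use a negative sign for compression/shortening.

110 MPa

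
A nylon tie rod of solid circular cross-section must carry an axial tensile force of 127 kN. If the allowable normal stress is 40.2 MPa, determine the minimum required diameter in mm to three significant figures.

63.4 mm

Required area A ≥ P/σ_allow = 127000/40.2 = 3159 mm².
For a solid circular section, d ≥ √(4A/π) = 63.42 mm.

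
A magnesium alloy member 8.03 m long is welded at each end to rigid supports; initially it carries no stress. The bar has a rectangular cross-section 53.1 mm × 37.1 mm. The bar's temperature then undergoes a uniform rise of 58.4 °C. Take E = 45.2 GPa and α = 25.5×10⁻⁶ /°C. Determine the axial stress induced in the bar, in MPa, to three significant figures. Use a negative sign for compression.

-67.3 MPa

Free thermal expansion αLΔT = 25.5e-6 · 8030 · 58.4 = 11.96 mm.
The walls impose strain ε = −(11.96)/8030 = -1.4892e-03; σ = Eε = 45200 · -1.4892e-03 = -67.31 MPa.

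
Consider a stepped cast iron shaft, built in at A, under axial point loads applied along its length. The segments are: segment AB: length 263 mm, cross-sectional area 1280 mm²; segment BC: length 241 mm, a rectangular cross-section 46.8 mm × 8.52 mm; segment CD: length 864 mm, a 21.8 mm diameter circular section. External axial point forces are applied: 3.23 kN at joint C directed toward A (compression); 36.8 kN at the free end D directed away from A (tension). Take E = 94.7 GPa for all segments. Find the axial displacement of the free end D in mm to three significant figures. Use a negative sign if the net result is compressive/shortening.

Internal axial forces (sectioning from the free end, tension +): N_CD = 36.8 kN, N_BC = 33.57 kN, N_AB = 33.57 kN.
A_BC = 398.7 mm².
A_CD = 373.3 mm².
δ_AB = 33570·263/(1280·94700) = 0.07284 mm
δ_BC = 33570·241/(398.7·94700) = 0.2143 mm
δ_CD = 36800·864/(373.3·94700) = 0.8995 mm
δ = Σδ_i = 1.187 mm.

1.19 mm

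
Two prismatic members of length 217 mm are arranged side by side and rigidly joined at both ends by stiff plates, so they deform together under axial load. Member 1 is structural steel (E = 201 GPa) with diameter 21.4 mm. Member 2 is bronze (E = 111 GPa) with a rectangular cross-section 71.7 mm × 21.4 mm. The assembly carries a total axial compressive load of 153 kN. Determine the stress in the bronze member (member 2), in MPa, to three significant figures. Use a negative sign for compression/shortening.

-70.0 MPa

A_1 = 359.7 mm².
A_2 = 1534 mm².
Equal strain + equilibrium ⇒ each member carries load in proportion to AE: A₁E₁ = 72300000 N, A₂E₂ = 170300000 N, ΣAE = 242600000 N.
σ₂ = P·E₂/ΣAE = -153000·111000/242600000 = -70 MPa.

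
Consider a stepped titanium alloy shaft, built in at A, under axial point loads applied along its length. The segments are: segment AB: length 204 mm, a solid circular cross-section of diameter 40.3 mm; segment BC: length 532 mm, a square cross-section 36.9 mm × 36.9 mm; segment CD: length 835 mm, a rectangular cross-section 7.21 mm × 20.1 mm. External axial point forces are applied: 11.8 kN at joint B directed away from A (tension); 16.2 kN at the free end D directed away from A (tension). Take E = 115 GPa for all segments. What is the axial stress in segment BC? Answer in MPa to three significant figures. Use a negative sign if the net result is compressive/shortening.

11.9 MPa

Internal axial forces (sectioning from the free end, tension +): N_CD = 16.2 kN, N_BC = 16.2 kN, N_AB = 28 kN.
A_BC = 1362 mm².
σ_BC = N_BC/A_BC = 16200/1362 = 11.9 MPa.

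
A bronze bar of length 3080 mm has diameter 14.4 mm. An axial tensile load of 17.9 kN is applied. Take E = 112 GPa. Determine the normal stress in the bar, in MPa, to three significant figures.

110 MPa

A = 162.9 mm².
σ = N/A = 17900/162.9 = 109.9 MPa.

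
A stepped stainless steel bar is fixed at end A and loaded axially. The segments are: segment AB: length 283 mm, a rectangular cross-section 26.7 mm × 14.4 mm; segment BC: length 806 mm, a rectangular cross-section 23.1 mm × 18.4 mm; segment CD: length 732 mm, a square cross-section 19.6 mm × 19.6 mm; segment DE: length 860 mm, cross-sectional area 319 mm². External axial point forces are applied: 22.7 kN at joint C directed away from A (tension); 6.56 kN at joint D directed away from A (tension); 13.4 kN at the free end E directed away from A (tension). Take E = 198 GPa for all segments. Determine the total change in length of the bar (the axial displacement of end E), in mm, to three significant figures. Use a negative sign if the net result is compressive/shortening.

Internal axial forces (sectioning from the free end, tension +): N_DE = 13.4 kN, N_CD = 19.96 kN, N_BC = 42.66 kN, N_AB = 42.66 kN.
A_AB = 384.5 mm².
A_BC = 425 mm².
A_CD = 384.2 mm².
δ_AB = 42660·283/(384.5·198000) = 0.1586 mm
δ_BC = 42660·806/(425·198000) = 0.4086 mm
δ_CD = 19960·732/(384.2·198000) = 0.1921 mm
δ_DE = 13400·860/(319·198000) = 0.1825 mm
δ = Σδ_i = 0.9417 mm.

0.942 mm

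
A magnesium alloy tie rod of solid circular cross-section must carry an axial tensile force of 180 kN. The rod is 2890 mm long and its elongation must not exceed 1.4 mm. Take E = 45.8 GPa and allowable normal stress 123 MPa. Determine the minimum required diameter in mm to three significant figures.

Required area A ≥ P/σ_allow = 180000/123 = 1463 mm².
For a solid circular section, d ≥ √(4A/π) = 43.17 mm.
Elongation limit: A ≥ PL/(Eδ_allow) = 180000·2890/(45800·1.4) = 8113 mm² ⇒ d ≥ 101.6 mm.
The elongation limit governs.

102 mm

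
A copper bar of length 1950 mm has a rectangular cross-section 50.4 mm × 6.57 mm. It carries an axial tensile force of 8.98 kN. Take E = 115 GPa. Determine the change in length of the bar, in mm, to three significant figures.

0.460 mm

A = 331.1 mm².
δ_mech = NL/(AE) = 8980·1950/(331.1·115000) = 0.4599 mm.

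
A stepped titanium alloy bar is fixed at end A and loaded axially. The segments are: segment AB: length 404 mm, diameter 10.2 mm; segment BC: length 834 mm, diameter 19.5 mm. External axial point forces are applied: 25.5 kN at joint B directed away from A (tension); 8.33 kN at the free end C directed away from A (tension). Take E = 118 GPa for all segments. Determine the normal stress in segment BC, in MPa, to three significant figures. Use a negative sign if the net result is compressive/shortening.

27.9 MPa

Internal axial forces (sectioning from the free end, tension +): N_BC = 8.33 kN, N_AB = 33.83 kN.
A_BC = 298.6 mm².
σ_BC = N_BC/A_BC = 8330/298.6 = 27.89 MPa.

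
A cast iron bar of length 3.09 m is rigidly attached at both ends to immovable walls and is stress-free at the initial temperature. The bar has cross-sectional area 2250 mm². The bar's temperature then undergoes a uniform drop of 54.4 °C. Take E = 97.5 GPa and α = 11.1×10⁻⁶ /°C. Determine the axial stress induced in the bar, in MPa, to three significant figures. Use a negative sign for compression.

Free thermal expansion αLΔT = 11.1e-6 · 3090 · -54.4 = -1.866 mm.
The walls impose strain ε = −(-1.866)/3090 = 6.0384e-04; σ = Eε = 97500 · 6.0384e-04 = 58.87 MPa.

58.9 MPa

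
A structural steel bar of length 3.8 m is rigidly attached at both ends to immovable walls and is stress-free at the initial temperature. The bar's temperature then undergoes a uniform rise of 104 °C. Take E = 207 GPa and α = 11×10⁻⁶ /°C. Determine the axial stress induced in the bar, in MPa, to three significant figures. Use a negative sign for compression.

Free thermal expansion αLΔT = 11e-6 · 3800 · 104 = 4.347 mm.
The walls impose strain ε = −(4.347)/3800 = -1.1440e-03; σ = Eε = 207000 · -1.1440e-03 = -236.8 MPa.

-237 MPa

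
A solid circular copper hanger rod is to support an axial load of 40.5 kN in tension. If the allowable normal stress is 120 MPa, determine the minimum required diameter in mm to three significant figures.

Required area A ≥ P/σ_allow = 40500/120 = 337.5 mm².
For a solid circular section, d ≥ √(4A/π) = 20.73 mm.

20.7 mm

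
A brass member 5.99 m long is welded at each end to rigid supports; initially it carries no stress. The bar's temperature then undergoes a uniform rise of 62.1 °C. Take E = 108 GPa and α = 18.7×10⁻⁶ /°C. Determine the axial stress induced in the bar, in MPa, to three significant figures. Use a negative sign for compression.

-125 MPa

Free thermal expansion αLΔT = 18.7e-6 · 5990 · 62.1 = 6.956 mm.
The walls impose strain ε = −(6.956)/5990 = -1.1613e-03; σ = Eε = 108000 · -1.1613e-03 = -125.4 MPa.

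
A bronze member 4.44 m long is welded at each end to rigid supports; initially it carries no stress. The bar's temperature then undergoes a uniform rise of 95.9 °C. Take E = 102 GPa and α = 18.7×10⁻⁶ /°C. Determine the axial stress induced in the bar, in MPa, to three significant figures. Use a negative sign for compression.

-183 MPa

Free thermal expansion αLΔT = 18.7e-6 · 4440 · 95.9 = 7.962 mm.
The walls impose strain ε = −(7.962)/4440 = -1.7933e-03; σ = Eε = 102000 · -1.7933e-03 = -182.9 MPa.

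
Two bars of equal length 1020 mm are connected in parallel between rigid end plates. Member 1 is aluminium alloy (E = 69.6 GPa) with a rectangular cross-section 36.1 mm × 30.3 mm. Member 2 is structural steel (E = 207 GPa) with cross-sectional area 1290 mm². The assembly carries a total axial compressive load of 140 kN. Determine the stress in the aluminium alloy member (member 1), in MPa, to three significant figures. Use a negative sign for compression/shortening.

A_1 = 1094 mm².
Equal strain + equilibrium ⇒ each member carries load in proportion to AE: A₁E₁ = 76130000 N, A₂E₂ = 267000000 N, ΣAE = 343200000 N.
σ₁ = P·E₁/ΣAE = -140000·69600/343200000 = -28.39 MPa.

-28.4 MPa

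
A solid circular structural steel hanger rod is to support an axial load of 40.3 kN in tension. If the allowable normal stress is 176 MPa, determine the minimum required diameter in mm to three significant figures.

17.1 mm

Required area A ≥ P/σ_allow = 40300/176 = 229 mm².
For a solid circular section, d ≥ √(4A/π) = 17.07 mm.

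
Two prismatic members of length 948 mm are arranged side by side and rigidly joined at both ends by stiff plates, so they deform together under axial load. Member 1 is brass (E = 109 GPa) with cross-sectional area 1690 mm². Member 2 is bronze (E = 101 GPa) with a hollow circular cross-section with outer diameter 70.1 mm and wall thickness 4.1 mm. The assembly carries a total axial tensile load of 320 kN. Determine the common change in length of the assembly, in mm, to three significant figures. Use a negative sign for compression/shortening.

A_2 = 850.1 mm².
Equal strain + equilibrium ⇒ each member carries load in proportion to AE: A₁E₁ = 184200000 N, A₂E₂ = 85860000 N, ΣAE = 270100000 N.
δ = PL/ΣAE = 320000·948/270100000 = 1.123 mm.

1.12 mm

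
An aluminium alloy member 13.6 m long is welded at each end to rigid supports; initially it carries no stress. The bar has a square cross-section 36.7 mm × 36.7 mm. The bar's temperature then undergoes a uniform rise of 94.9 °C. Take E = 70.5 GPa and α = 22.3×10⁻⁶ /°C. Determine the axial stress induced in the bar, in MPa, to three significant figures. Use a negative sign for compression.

-149 MPa

Free thermal expansion αLΔT = 22.3e-6 · 13600 · 94.9 = 28.78 mm.
The walls impose strain ε = −(28.78)/13600 = -2.1163e-03; σ = Eε = 70500 · -2.1163e-03 = -149.2 MPa.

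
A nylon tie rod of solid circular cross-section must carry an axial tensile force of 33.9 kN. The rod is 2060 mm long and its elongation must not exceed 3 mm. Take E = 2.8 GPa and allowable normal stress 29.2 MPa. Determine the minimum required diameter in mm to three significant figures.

103 mm

Required area A ≥ P/σ_allow = 33900/29.2 = 1161 mm².
For a solid circular section, d ≥ √(4A/π) = 38.45 mm.
Elongation limit: A ≥ PL/(Eδ_allow) = 33900·2060/(2800·3) = 8314 mm² ⇒ d ≥ 102.9 mm.
The elongation limit governs.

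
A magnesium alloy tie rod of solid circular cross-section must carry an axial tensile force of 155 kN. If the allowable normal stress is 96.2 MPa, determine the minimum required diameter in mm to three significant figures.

45.3 mm

Required area A ≥ P/σ_allow = 155000/96.2 = 1611 mm².
For a solid circular section, d ≥ √(4A/π) = 45.29 mm.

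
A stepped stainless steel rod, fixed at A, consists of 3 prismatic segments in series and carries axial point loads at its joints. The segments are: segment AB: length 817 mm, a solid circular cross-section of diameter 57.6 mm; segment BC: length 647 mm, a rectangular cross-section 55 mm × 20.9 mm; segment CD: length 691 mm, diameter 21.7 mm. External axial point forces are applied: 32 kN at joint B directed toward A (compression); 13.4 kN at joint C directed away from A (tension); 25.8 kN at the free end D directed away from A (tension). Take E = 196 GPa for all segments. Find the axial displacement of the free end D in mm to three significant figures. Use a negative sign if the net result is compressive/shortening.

Internal axial forces (sectioning from the free end, tension +): N_CD = 25.8 kN, N_BC = 39.2 kN, N_AB = 7.2 kN.
A_AB = 2606 mm².
A_BC = 1150 mm².
A_CD = 369.8 mm².
δ_AB = 7200·817/(2606·196000) = 0.01152 mm
δ_BC = 39200·647/(1150·196000) = 0.1126 mm
δ_CD = 25800·691/(369.8·196000) = 0.2459 mm
δ = Σδ_i = 0.37 mm.

0.370 mm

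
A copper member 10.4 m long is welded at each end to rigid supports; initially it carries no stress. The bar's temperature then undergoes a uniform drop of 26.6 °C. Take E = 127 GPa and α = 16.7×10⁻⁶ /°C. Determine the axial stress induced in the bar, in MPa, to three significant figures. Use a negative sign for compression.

56.4 MPa

Free thermal expansion αLΔT = 16.7e-6 · 10400 · -26.6 = -4.62 mm.
The walls impose strain ε = −(-4.62)/10400 = 4.4422e-04; σ = Eε = 127000 · 4.4422e-04 = 56.42 MPa.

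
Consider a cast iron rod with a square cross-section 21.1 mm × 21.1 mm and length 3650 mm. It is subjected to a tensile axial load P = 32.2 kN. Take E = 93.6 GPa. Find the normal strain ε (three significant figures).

7.73e-04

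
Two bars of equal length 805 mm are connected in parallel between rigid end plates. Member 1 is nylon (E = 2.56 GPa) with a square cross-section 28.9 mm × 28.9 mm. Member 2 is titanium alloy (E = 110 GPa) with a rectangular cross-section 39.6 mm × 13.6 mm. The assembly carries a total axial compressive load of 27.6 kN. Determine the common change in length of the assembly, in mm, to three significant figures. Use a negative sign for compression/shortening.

A_1 = 835.2 mm².
A_2 = 538.6 mm².
Equal strain + equilibrium ⇒ each member carries load in proportion to AE: A₁E₁ = 2138000 N, A₂E₂ = 59240000 N, ΣAE = 61380000 N.
δ = PL/ΣAE = -27600·805/61380000 = -0.362 mm.

-0.362 mm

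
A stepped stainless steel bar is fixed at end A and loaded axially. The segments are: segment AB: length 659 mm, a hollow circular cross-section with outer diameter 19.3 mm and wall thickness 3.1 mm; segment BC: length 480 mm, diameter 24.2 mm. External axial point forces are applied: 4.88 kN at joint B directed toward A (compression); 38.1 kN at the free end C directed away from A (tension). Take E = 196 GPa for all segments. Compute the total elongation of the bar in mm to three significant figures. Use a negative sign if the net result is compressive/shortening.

0.911 mm

Internal axial forces (sectioning from the free end, tension +): N_BC = 38.1 kN, N_AB = 33.22 kN.
A_AB = 157.8 mm².
A_BC = 460 mm².
δ_AB = 33220·659/(157.8·196000) = 0.7079 mm
δ_BC = 38100·480/(460·196000) = 0.2029 mm
δ = Σδ_i = 0.9108 mm.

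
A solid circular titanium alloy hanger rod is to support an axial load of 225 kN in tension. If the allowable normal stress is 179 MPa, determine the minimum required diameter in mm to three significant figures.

40.0 mm

Required area A ≥ P/σ_allow = 225000/179 = 1257 mm².
For a solid circular section, d ≥ √(4A/π) = 40.01 mm.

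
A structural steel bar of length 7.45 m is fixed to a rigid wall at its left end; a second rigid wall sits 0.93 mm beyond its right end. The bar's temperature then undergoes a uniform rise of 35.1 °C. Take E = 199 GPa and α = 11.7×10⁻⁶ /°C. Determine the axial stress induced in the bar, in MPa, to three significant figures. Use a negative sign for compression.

Free thermal expansion αLΔT = 11.7e-6 · 7450 · 35.1 = 3.059 mm.
The walls engage after the gap closes; constrained expansion = 3.059 − 0.93 = 2.129 mm.
The walls impose strain ε = −(2.129)/7450 = -2.8584e-04; σ = Eε = 199000 · -2.8584e-04 = -56.88 MPa.

-56.9 MPa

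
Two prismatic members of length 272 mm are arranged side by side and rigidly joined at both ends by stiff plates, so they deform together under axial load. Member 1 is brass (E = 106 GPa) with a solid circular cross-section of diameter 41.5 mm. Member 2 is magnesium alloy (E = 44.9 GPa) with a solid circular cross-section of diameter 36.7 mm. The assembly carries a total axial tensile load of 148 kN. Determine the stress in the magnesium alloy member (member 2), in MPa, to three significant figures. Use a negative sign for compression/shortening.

A_1 = 1353 mm².
A_2 = 1058 mm².
Equal strain + equilibrium ⇒ each member carries load in proportion to AE: A₁E₁ = 143400000 N, A₂E₂ = 47500000 N, ΣAE = 190900000 N.
σ₂ = P·E₂/ΣAE = 148000·44900/190900000 = 34.81 MPa.

34.8 MPa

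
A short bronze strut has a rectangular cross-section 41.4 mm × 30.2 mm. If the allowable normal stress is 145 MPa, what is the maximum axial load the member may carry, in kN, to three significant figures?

A = 1250 mm².
P_max = σ_allow · A = 145 · 1250 = 181300 N = 181.3 kN.

181 kN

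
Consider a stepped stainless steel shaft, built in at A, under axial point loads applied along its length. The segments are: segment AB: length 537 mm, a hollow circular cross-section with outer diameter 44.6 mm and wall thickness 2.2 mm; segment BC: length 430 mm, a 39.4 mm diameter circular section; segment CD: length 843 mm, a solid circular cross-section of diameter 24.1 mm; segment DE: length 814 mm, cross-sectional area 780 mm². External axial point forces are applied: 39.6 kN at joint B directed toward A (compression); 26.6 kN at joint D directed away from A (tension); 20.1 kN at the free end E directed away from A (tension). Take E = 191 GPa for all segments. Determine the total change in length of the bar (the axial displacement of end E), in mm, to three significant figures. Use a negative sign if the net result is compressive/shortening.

0.716 mm

Internal axial forces (sectioning from the free end, tension +): N_DE = 20.1 kN, N_CD = 46.7 kN, N_BC = 46.7 kN, N_AB = 7.1 kN.
A_AB = 293 mm².
A_BC = 1219 mm².
A_CD = 456.2 mm².
δ_AB = 7100·537/(293·191000) = 0.06812 mm
δ_BC = 46700·430/(1219·191000) = 0.08623 mm
δ_CD = 46700·843/(456.2·191000) = 0.4518 mm
δ_DE = 20100·814/(780·191000) = 0.1098 mm
δ = Σδ_i = 0.716 mm.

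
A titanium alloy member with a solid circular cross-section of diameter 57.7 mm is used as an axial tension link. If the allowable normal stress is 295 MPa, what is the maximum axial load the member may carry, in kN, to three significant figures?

771 kN

A = 2615 mm².
P_max = σ_allow · A = 295 · 2615 = 771400 N = 771.4 kN.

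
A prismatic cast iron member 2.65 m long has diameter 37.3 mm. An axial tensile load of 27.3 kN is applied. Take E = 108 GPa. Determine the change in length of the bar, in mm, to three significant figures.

0.613 mm

A = 1093 mm².
δ_mech = NL/(AE) = 27300·2650/(1093·108000) = 0.613 mm.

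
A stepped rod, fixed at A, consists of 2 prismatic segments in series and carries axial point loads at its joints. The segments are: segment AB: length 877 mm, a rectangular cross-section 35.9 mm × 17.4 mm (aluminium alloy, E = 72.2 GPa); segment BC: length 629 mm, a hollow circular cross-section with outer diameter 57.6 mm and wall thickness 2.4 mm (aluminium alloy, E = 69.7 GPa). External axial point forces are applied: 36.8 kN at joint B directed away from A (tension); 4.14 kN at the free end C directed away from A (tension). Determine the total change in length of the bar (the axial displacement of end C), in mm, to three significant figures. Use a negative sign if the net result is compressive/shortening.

Internal axial forces (sectioning from the free end, tension +): N_BC = 4.14 kN, N_AB = 40.94 kN.
A_AB = 624.7 mm².
A_BC = 416.2 mm².
δ_AB = 40940·877/(624.7·72200) = 0.7961 mm
δ_BC = 4140·629/(416.2·69700) = 0.08977 mm
δ = Σδ_i = 0.8859 mm.

0.886 mm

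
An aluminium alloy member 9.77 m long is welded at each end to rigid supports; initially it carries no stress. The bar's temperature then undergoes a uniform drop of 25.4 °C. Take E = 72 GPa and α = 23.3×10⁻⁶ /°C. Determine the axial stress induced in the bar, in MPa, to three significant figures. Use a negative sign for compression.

42.6 MPa

Free thermal expansion αLΔT = 23.3e-6 · 9770 · -25.4 = -5.782 mm.
The walls impose strain ε = −(-5.782)/9770 = 5.9182e-04; σ = Eε = 72000 · 5.9182e-04 = 42.61 MPa.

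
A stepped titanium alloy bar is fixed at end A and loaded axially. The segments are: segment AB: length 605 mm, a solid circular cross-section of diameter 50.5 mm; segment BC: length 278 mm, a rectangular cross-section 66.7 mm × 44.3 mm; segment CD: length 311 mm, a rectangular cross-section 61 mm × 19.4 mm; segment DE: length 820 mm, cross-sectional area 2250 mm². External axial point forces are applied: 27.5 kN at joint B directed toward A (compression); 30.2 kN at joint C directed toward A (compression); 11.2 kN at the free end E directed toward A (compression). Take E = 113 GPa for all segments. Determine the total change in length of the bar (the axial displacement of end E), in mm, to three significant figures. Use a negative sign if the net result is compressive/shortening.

-0.281 mm

Internal axial forces (sectioning from the free end, tension +): N_DE = -11.2 kN, N_CD = -11.2 kN, N_BC = -41.4 kN, N_AB = -68.9 kN.
A_AB = 2003 mm².
A_BC = 2955 mm².
A_CD = 1183 mm².
δ_AB = -68900·605/(2003·113000) = -0.1842 mm
δ_BC = -41400·278/(2955·113000) = -0.03447 mm
δ_CD = -11200·311/(1183·113000) = -0.02605 mm
δ_DE = -11200·820/(2250·113000) = -0.03612 mm
δ = Σδ_i = -0.2808 mm.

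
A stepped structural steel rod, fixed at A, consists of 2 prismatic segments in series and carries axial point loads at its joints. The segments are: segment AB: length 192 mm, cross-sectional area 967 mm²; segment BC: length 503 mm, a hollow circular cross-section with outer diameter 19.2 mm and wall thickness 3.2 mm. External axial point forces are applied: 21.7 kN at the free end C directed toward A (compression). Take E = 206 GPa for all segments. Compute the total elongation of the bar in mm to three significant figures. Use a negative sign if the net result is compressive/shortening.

-0.350 mm

Internal axial forces (sectioning from the free end, tension +): N_BC = -21.7 kN, N_AB = -21.7 kN.
A_BC = 160.8 mm².
δ_AB = -21700·192/(967·206000) = -0.02092 mm
δ_BC = -21700·503/(160.8·206000) = -0.3294 mm
δ = Σδ_i = -0.3503 mm.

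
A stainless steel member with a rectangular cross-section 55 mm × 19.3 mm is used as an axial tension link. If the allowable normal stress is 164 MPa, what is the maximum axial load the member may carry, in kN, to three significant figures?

174 kN

A = 1062 mm².
P_max = σ_allow · A = 164 · 1062 = 174100 N = 174.1 kN.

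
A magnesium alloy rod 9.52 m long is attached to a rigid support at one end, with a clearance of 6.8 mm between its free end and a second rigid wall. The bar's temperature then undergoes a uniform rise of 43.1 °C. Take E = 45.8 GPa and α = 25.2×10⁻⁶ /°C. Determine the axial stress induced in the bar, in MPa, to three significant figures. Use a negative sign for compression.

Free thermal expansion αLΔT = 25.2e-6 · 9520 · 43.1 = 10.34 mm.
The walls engage after the gap closes; constrained expansion = 10.34 − 6.8 = 3.54 mm.
The walls impose strain ε = −(3.54)/9520 = -3.7183e-04; σ = Eε = 45800 · -3.7183e-04 = -17.03 MPa.

-17.0 MPa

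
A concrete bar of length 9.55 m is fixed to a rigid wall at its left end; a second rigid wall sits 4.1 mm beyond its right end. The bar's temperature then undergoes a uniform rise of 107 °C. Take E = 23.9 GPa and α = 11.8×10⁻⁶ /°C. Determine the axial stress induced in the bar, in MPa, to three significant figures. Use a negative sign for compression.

-19.9 MPa

Free thermal expansion αLΔT = 11.8e-6 · 9550 · 107 = 12.06 mm.
The walls engage after the gap closes; constrained expansion = 12.06 − 4.1 = 7.958 mm.
The walls impose strain ε = −(7.958)/9550 = -8.3328e-04; σ = Eε = 23900 · -8.3328e-04 = -19.92 MPa.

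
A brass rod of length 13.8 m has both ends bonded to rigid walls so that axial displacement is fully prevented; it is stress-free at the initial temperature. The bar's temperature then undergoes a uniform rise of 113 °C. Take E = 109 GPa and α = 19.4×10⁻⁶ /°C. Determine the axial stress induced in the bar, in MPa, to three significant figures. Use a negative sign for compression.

Free thermal expansion αLΔT = 19.4e-6 · 13800 · 113 = 30.25 mm.
The walls impose strain ε = −(30.25)/13800 = -2.1922e-03; σ = Eε = 109000 · -2.1922e-03 = -238.9 MPa.

-239 MPa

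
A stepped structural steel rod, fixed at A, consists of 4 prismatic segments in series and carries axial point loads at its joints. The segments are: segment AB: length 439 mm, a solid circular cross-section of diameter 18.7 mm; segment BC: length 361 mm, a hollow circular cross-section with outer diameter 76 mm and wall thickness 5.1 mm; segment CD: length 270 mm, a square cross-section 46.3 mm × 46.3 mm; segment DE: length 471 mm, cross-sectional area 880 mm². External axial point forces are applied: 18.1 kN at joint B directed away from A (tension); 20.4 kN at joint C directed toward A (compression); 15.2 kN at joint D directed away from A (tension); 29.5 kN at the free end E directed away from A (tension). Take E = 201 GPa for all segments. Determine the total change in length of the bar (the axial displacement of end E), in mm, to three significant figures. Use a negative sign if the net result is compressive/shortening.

0.482 mm

Internal axial forces (sectioning from the free end, tension +): N_DE = 29.5 kN, N_CD = 44.7 kN, N_BC = 24.3 kN, N_AB = 42.4 kN.
A_AB = 274.6 mm².
A_BC = 1136 mm².
A_CD = 2144 mm².
δ_AB = 42400·439/(274.6·201000) = 0.3372 mm
δ_BC = 24300·361/(1136·201000) = 0.03842 mm
δ_CD = 44700·270/(2144·201000) = 0.02801 mm
δ_DE = 29500·471/(880·201000) = 0.07855 mm
δ = Σδ_i = 0.4822 mm.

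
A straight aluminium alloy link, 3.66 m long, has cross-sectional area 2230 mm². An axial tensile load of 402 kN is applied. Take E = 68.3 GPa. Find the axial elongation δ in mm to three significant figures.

9.66 mm

δ_mech = NL/(AE) = 402000·3660/(2230·68300) = 9.66 mm.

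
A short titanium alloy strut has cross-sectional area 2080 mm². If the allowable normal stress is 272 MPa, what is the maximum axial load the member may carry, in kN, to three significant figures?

566 kN

P_max = σ_allow · A = 272 · 2080 = 565800 N = 565.8 kN.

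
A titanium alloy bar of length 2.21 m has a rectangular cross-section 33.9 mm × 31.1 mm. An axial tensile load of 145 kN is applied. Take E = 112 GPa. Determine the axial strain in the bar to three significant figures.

0.00123

A = 1054 mm².
σ = N/A = 137.5 MPa; ε = σ/E = 137.5/112000 = 1.228e-03.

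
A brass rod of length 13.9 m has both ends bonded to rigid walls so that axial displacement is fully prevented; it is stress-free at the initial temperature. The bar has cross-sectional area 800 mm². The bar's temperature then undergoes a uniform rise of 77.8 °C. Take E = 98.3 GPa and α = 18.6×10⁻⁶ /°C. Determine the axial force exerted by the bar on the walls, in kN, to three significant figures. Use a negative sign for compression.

-114 kN

Free thermal expansion αLΔT = 18.6e-6 · 13900 · 77.8 = 20.11 mm.
The walls impose strain ε = −(20.11)/13900 = -1.4471e-03; σ = Eε = 98300 · -1.4471e-03 = -142.2 MPa.
Wall reaction R = σ·A = -142.2·800 = -113800 N = -113.8 kN.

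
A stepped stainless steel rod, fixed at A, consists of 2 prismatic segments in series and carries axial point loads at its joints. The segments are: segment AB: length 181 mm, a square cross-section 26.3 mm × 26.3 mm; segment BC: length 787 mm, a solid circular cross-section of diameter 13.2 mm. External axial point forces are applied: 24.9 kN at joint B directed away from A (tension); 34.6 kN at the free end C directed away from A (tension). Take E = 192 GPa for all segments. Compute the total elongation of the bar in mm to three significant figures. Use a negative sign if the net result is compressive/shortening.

Internal axial forces (sectioning from the free end, tension +): N_BC = 34.6 kN, N_AB = 59.5 kN.
A_AB = 691.7 mm².
A_BC = 136.8 mm².
δ_AB = 59500·181/(691.7·192000) = 0.08109 mm
δ_BC = 34600·787/(136.8·192000) = 1.036 mm
δ = Σδ_i = 1.117 mm.

1.12 mm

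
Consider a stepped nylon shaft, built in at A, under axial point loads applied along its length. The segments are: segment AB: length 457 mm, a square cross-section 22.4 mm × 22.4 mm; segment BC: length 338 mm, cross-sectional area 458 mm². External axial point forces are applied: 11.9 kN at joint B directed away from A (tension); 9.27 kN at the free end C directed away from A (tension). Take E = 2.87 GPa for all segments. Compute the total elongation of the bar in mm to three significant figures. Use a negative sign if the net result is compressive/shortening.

9.10 mm

Internal axial forces (sectioning from the free end, tension +): N_BC = 9.27 kN, N_AB = 21.17 kN.
A_AB = 501.8 mm².
δ_AB = 21170·457/(501.8·2870) = 6.718 mm
δ_BC = 9270·338/(458·2870) = 2.384 mm
δ = Σδ_i = 9.102 mm.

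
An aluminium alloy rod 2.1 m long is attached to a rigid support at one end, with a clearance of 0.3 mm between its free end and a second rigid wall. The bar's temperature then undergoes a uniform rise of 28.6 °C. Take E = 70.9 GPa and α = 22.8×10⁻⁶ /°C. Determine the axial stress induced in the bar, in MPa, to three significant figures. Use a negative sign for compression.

-36.1 MPa

Free thermal expansion αLΔT = 22.8e-6 · 2100 · 28.6 = 1.369 mm.
The walls engage after the gap closes; constrained expansion = 1.369 − 0.3 = 1.069 mm.
The walls impose strain ε = −(1.069)/2100 = -5.0922e-04; σ = Eε = 70900 · -5.0922e-04 = -36.1 MPa.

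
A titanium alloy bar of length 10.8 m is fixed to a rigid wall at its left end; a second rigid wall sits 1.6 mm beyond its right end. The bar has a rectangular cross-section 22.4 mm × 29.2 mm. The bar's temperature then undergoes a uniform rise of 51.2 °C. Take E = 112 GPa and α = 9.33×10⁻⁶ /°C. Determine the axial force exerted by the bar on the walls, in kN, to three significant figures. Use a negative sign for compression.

-24.1 kN

Free thermal expansion αLΔT = 9.33e-6 · 10800 · 51.2 = 5.159 mm.
The walls engage after the gap closes; constrained expansion = 5.159 − 1.6 = 3.559 mm.
The walls impose strain ε = −(3.559)/10800 = -3.2955e-04; σ = Eε = 112000 · -3.2955e-04 = -36.91 MPa.
Wall reaction R = σ·A = -36.91·654.1 = -24140 N = -24.14 kN.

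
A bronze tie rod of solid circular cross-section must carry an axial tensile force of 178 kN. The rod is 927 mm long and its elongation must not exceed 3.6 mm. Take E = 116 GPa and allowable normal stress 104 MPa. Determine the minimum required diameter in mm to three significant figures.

46.7 mm

Required area A ≥ P/σ_allow = 178000/104 = 1712 mm².
For a solid circular section, d ≥ √(4A/π) = 46.68 mm.
Elongation limit: A ≥ PL/(Eδ_allow) = 178000·927/(116000·3.6) = 395.1 mm² ⇒ d ≥ 22.43 mm.
The stress limit governs.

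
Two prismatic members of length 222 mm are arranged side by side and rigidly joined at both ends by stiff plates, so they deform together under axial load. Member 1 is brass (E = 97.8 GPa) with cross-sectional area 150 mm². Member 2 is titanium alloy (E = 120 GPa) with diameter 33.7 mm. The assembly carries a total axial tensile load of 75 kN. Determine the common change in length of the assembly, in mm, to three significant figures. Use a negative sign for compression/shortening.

0.137 mm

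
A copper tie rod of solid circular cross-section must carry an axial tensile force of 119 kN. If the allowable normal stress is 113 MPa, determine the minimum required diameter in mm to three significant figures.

Required area A ≥ P/σ_allow = 119000/113 = 1053 mm².
For a solid circular section, d ≥ √(4A/π) = 36.62 mm.

36.6 mm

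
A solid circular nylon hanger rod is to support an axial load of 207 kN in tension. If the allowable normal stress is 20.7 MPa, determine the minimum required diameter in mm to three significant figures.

Required area A ≥ P/σ_allow = 207000/20.7 = 10000 mm².
For a solid circular section, d ≥ √(4A/π) = 112.8 mm.

113 mm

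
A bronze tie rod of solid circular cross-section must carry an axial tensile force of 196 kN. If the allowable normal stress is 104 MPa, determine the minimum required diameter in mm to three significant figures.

49.0 mm

Required area A ≥ P/σ_allow = 196000/104 = 1885 mm².
For a solid circular section, d ≥ √(4A/π) = 48.99 mm.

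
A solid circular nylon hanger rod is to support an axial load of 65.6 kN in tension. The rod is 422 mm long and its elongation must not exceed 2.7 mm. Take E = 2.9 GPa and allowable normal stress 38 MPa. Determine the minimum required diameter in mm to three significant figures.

Required area A ≥ P/σ_allow = 65600/38 = 1726 mm².
For a solid circular section, d ≥ √(4A/π) = 46.88 mm.
Elongation limit: A ≥ PL/(Eδ_allow) = 65600·422/(2900·2.7) = 3536 mm² ⇒ d ≥ 67.09 mm.
The elongation limit governs.

67.1 mm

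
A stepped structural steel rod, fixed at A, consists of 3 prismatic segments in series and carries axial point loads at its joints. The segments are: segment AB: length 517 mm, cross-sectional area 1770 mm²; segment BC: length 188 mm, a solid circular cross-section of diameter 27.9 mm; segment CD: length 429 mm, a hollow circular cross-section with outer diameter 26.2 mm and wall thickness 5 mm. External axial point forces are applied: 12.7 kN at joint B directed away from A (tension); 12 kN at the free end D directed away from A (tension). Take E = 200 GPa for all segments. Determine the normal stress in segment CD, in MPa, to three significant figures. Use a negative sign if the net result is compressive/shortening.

Internal axial forces (sectioning from the free end, tension +): N_CD = 12 kN, N_BC = 12 kN, N_AB = 24.7 kN.
A_CD = 333 mm².
σ_CD = N_CD/A_CD = 12000/333 = 36.04 MPa.

36.0 MPa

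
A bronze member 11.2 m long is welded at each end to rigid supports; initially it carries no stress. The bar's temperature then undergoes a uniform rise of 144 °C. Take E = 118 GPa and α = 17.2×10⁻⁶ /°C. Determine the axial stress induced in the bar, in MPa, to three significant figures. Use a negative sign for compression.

Free thermal expansion αLΔT = 17.2e-6 · 11200 · 144 = 27.74 mm.
The walls impose strain ε = −(27.74)/11200 = -2.4768e-03; σ = Eε = 118000 · -2.4768e-03 = -292.3 MPa.

-292 MPa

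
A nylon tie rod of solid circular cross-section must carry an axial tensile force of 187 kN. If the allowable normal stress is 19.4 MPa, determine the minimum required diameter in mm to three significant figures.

111 mm

Required area A ≥ P/σ_allow = 187000/19.4 = 9639 mm².
For a solid circular section, d ≥ √(4A/π) = 110.8 mm.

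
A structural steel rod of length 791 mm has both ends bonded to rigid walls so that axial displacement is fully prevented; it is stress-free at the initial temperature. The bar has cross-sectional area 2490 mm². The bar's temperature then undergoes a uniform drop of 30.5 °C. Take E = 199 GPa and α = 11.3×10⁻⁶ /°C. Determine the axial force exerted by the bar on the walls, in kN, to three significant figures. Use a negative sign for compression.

Free thermal expansion αLΔT = 11.3e-6 · 791 · -30.5 = -0.2726 mm.
The walls impose strain ε = −(-0.2726)/791 = 3.4465e-04; σ = Eε = 199000 · 3.4465e-04 = 68.59 MPa.
Wall reaction R = σ·A = 68.59·2490 = 170800 N = 170.8 kN.

171 kN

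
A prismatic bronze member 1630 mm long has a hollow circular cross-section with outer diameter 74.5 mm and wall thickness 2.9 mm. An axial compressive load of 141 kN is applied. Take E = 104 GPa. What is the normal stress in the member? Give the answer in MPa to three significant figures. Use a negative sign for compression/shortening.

-216 MPa

A = 652.3 mm².
σ = N/A = -141000/652.3 = -216.2 MPa.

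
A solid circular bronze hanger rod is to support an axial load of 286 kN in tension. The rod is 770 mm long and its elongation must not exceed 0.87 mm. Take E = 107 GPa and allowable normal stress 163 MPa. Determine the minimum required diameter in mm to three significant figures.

Required area A ≥ P/σ_allow = 286000/163 = 1755 mm².
For a solid circular section, d ≥ √(4A/π) = 47.27 mm.
Elongation limit: A ≥ PL/(Eδ_allow) = 286000·770/(107000·0.87) = 2366 mm² ⇒ d ≥ 54.88 mm.
The elongation limit governs.

54.9 mm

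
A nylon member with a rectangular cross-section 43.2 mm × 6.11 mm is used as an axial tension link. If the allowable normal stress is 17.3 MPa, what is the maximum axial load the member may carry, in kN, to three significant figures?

4.57 kN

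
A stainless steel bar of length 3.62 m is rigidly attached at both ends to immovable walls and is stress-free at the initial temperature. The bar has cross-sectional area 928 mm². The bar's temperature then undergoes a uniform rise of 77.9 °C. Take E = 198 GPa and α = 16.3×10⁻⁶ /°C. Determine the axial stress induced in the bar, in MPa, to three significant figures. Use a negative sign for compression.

Free thermal expansion αLΔT = 16.3e-6 · 3620 · 77.9 = 4.597 mm.
The walls impose strain ε = −(4.597)/3620 = -1.2698e-03; σ = Eε = 198000 · -1.2698e-03 = -251.4 MPa.

-251 MPa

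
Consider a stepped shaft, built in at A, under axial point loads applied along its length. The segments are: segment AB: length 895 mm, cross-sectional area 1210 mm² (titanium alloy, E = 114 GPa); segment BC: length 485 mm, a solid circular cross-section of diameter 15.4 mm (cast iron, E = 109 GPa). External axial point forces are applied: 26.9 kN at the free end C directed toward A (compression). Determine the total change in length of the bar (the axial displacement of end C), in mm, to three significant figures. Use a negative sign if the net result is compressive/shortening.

-0.817 mm

Internal axial forces (sectioning from the free end, tension +): N_BC = -26.9 kN, N_AB = -26.9 kN.
A_BC = 186.3 mm².
δ_AB = -26900·895/(1210·114000) = -0.1745 mm
δ_BC = -26900·485/(186.3·109000) = -0.6426 mm
δ = Σδ_i = -0.8171 mm.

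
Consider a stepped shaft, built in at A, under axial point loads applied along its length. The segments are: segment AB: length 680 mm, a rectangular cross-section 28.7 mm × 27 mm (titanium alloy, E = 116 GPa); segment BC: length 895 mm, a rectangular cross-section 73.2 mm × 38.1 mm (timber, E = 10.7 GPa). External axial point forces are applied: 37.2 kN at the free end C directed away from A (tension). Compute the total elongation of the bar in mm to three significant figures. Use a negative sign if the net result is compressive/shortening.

Internal axial forces (sectioning from the free end, tension +): N_BC = 37.2 kN, N_AB = 37.2 kN.
A_AB = 774.9 mm².
A_BC = 2789 mm².
δ_AB = 37200·680/(774.9·116000) = 0.2814 mm
δ_BC = 37200·895/(2789·10700) = 1.116 mm
δ = Σδ_i = 1.397 mm.

1.40 mm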